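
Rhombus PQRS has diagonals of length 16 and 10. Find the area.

Area = (16 * 10) / 2 = 160 / 2 = 80

80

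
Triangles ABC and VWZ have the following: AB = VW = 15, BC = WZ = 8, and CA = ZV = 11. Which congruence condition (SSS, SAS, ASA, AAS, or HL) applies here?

Consider the given information: AB = VW = 15, BC = WZ = 8, and CA = ZV = 11
This is not AAS or HL: AAS requires two angles and a non-included side. HL only applies to right triangles with matching hypotenuse and leg.
The correct criterion is SSS. All three pairs of corresponding sides are equal (Side-Side-Side).

SSS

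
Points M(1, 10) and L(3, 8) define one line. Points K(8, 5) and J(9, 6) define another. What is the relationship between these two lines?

Slope of line 1: m1 = (8 - 10)/(3 - 1) = -2/2 = -1
Slope of line 2: m2 = (6 - 5)/(9 - 8) = 1/1 = 1
Two lines are perpendicular when the product of their slopes is -1 (negative reciprocals).
m1 * m2 = (-1) * (1) = -1, confirming perpendicularity.

Perpendicular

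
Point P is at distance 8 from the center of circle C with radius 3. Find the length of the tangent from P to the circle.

The tangent, radius, and line from the external point to the center form a right triangle.
The right angle is where the tangent meets the radius.
By the Pythagorean theorem: tangent² + 3² = 8²
tangent² = 64 - 9 = 55
tangent = sqrt(55)

sqrt(55)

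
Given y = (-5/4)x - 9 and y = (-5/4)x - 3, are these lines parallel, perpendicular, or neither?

Slope of line 1: m1 = -5/4
Slope of line 2: m2 = -5/4
Since m1 = m2 = -5/4, the lines are parallel.

Parallel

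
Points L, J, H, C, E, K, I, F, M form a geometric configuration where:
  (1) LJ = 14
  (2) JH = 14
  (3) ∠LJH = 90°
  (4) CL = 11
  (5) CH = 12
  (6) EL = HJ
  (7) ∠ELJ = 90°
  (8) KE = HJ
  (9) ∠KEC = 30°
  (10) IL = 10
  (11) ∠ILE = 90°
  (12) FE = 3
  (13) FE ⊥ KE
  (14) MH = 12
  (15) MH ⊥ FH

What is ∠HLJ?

Step 1: By the law of cosines on triangle LJH: LH² = 14² + 14² − 2·14·14·cos(90°) = 392, so LH = 14·√2.
Step 2: By the inverse law of cosines on triangle HLJ: cos(∠HLJ) = ((14·√2)² + 14² − 14²) / (2·14·√2·14) = 392/554.37 = 0.7071, so ∠HLJ = 45°.

Therefore, the measure of angle ∠HLJ = 45°.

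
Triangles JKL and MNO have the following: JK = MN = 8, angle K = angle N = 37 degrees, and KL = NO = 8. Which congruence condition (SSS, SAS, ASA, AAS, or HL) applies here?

The given information provides:
JK = MN = 8, angle K = angle N = 37 degrees, and KL = NO = 8
This matches the SAS congruence theorem.
Two pairs of corresponding sides and the included angle are equal (Side-Angle-Side).

SAS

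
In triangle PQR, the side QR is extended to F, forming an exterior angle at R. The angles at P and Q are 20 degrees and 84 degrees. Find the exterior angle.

Exterior angle = 20 + 84 = 104 degrees (exterior angle theorem).

104 degrees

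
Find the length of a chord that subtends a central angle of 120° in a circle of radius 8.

Drop a perpendicular from the center to the chord, bisecting both the chord and the central angle.
Each half-chord = r sin(θ/2) = 8 sin(60°).
The full chord = 2 × 8 × sin(60°) = 8*sqrt(3).

8*sqrt(3)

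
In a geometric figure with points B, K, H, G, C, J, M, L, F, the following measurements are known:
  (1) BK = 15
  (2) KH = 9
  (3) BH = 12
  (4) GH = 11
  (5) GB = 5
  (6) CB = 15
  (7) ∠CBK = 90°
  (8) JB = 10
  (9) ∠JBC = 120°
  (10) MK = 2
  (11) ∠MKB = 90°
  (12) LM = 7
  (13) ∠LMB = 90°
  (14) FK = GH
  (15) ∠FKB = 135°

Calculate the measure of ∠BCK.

Step 1: By the law of cosines on triangle CBK: CK² = 15² + 15² − 2·15·15·cos(90°) = 450, so CK = 15·√2.
Step 2: By the inverse law of cosines on triangle BCK: cos(∠BCK) = (15² + (15·√2)² − 15²) / (2·15·15·√2) = 450/636.4 = 0.7071, so ∠BCK = 45°.

Therefore, the measure of angle ∠BCK = 45°.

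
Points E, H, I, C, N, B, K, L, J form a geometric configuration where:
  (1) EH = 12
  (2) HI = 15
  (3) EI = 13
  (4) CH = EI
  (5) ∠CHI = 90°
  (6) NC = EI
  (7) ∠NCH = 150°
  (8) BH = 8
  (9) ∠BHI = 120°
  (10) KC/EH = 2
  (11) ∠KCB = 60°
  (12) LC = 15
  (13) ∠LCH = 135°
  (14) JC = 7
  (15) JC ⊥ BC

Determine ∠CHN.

From the given relations: CH = EI = 13; NC = EI = 13.
Step 1: By the law of cosines on triangle HCN: HN² = 13² + 13² − 2·13·13·cos(150°) = 630.72, so HN ≈ 25.11.
Step 2: By the inverse law of cosines on triangle CHN: cos(∠CHN) = (13² + 25.11² − 13²) / (2·13·25.11) = 630.72/652.97 = 0.9659, so ∠CHN = 15°.

Therefore, the measure of angle ∠CHN = 15°.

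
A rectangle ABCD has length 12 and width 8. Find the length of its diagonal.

Using the Pythagorean theorem:
d² = 12² + 8² = 144 + 64 = 208
d = sqrt(208) = 4*sqrt(13)

4*sqrt(13)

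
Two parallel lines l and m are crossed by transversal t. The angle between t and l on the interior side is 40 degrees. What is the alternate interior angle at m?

Alternate interior angles lie on opposite sides of the transversal, between the parallel lines.
By the alternate interior angle theorem, they are equal: 40 degrees.

40 degrees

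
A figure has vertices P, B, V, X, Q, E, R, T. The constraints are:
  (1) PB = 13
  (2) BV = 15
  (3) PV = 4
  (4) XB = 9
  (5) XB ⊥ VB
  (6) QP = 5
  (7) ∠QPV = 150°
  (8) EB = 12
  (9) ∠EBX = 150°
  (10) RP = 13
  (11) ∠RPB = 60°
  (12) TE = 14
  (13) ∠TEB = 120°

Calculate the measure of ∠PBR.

Step 1: By the law of cosines on triangle BPR: BR² = 13² + 13² − 2·13·13·cos(60°) = 169, so BR = 13.
Step 2: By the inverse law of cosines on triangle PBR: cos(∠PBR) = (13² + 13² − 13²) / (2·13·13) = 169/338 = 0.5, so ∠PBR = 60°.

Therefore, the measure of angle ∠PBR = 60°.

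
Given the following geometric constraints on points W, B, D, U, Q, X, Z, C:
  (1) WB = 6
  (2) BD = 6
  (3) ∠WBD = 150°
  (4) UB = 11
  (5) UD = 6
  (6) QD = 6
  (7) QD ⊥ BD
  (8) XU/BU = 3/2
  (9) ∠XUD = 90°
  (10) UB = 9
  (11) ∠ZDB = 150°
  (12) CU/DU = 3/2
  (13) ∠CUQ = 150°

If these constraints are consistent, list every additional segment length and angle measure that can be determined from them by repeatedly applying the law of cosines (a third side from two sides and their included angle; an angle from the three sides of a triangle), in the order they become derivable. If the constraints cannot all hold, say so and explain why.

These constraints are not satisfiable: (4) UB = 11 and (10) UB = 9 assign two different lengths to the same segment. No planar figure meets all of them, so nothing further can be derived.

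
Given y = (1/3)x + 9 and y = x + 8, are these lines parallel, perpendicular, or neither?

Slope of line 1: m1 = 1/3
Slope of line 2: m2 = 1
m1 != m2 and m1*m2 = 1/3 != -1. Neither.

Neither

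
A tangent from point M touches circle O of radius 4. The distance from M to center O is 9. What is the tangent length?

Let T be the point of tangency. Then OT ⊥ MT (radius ⊥ tangent).
In right triangle OTM: OM² = OT² + MT²
9² = 4² + MT²
MT² = 65, MT = sqrt(65)

sqrt(65)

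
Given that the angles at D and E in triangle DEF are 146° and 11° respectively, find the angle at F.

Let angle F = x. Then 146 + 11 + x = 180.
x = 180 - 157 = 23 degrees.

23 degrees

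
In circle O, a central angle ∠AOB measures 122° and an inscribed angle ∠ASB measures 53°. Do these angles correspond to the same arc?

By the inscribed angle theorem, the inscribed angle for a central angle of 122° should be 122° / 2 = 61°.
The given inscribed angle is 53°, which does not equal 61°.
Therefore, no, they do not correspond to the same arc.

No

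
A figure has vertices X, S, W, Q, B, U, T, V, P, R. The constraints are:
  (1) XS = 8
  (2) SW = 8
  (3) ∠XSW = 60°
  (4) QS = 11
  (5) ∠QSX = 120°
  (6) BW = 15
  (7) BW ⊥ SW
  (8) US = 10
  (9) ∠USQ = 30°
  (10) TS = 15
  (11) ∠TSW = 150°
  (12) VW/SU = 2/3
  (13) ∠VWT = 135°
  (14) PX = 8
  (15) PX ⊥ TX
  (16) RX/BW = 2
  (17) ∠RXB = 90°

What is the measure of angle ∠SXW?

Step 1: By the law of cosines on triangle XSW: XW² = 8² + 8² − 2·8·8·cos(60°) = 64, so XW = 8.
Step 2: By the inverse law of cosines on triangle SXW: cos(∠SXW) = (8² + 8² − 8²) / (2·8·8) = 64/128 = 0.5, so ∠SXW = 60°.

Therefore, the measure of angle ∠SXW = 60°.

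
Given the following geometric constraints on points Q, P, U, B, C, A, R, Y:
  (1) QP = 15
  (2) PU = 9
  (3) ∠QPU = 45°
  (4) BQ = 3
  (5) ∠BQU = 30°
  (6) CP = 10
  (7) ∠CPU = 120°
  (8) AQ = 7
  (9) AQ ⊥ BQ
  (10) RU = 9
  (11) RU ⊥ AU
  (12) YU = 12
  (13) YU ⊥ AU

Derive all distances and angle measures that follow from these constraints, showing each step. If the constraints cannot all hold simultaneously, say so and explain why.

The constraints are consistent.

Step 1: From QP = 15, PU = 9, and ∠QPU = 45°, by the law of cosines:
  QU² = QP² + PU² - 2·QP·PU·cos(45°) = 225 + 81 - 190.9 = 115.1
  QU ≈ 10.73

Step 2: From UP = 9, PC = 10, and ∠UPC = 120°, by the law of cosines:
  UC² = UP² + PC² - 2·UP·PC·cos(120°) = 81 + 100 + 90 = 271
  UC ≈ 16.46

Step 3: From BQ = 3, QA = 7, and ∠BQA = 90°, by the law of cosines:
  BA² = BQ² + QA² - 2·BQ·QA·cos(90°) = 9 + 49 - 0 = 58
  BA = √58

Step 4: From UQ = 10.73, QB = 3, and ∠UQB = 30°, by the law of cosines:
  UB² = UQ² + QB² - 2·UQ·QB·cos(30°) = 115.1 + 9 - 55.74 = 68.34
  UB ≈ 8.27

Step 5: From QP = 15, QU = 10.73, PU = 9, by the inverse law of cosines:
  cos(∠PQU) = (QP² + QU² - PU²) / (2·QP·QU)
  ∠PQU = 36.39°

Step 6: From UC = 16.46, UP = 9, CP = 10, by the inverse law of cosines:
  cos(∠CUP) = (UC² + UP² - CP²) / (2·UC·UP)
  ∠CUP = 31.74°

Step 7: From UP = 9, UQ = 10.73, PQ = 15, by the inverse law of cosines:
  cos(∠PUQ) = (UP² + UQ² - PQ²) / (2·UP·UQ)
  ∠PUQ = 98.61°

Step 8: From BA = √58, BQ = 3, AQ = 7, by the inverse law of cosines:
  cos(∠ABQ) = (BA² + BQ² - AQ²) / (2·BA·BQ)
  ∠ABQ = 66.8°

Step 9: From CP = 10, CU = 16.46, PU = 9, by the inverse law of cosines:
  cos(∠PCU) = (CP² + CU² - PU²) / (2·CP·CU)
  ∠PCU = 28.26°

Step 10: From AB = √58, AQ = 7, BQ = 3, by the inverse law of cosines:
  cos(∠BAQ) = (AB² + AQ² - BQ²) / (2·AB·AQ)
  ∠BAQ = 23.2°

Step 11: From UB = 8.27, UQ = 10.73, BQ = 3, by the inverse law of cosines:
  cos(∠BUQ) = (UB² + UQ² - BQ²) / (2·UB·UQ)
  ∠BUQ = 10.45°

Step 12: From BQ = 3, BU = 8.27, QU = 10.73, by the inverse law of cosines:
  cos(∠QBU) = (BQ² + BU² - QU²) / (2·BQ·BU)
  ∠QBU = 139.55°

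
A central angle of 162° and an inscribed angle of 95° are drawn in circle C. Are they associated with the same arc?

By the inscribed angle theorem, the inscribed angle for a central angle of 162° should be 162° / 2 = 81°.
The given inscribed angle is 95°, which does not equal 81°.
Therefore, no, they do not correspond to the same arc.

No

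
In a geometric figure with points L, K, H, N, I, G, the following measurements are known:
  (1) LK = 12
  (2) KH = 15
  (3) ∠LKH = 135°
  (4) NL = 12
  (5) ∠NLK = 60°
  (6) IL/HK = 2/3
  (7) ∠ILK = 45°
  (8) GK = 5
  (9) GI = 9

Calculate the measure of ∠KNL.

Step 1: By the law of cosines on triangle NLK: NK² = 12² + 12² − 2·12·12·cos(60°) = 144, so NK = 12.
Step 2: By the inverse law of cosines on triangle KNL: cos(∠KNL) = (12² + 12² − 12²) / (2·12·12) = 144/288 = 0.5, so ∠KNL = 60°.

Therefore, the measure of angle ∠KNL = 60°.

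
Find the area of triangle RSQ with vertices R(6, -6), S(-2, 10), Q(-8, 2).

The Shoelace formula computes the area from vertex coordinates by summing cross products.
For vertices (6,-6), (-2,10), (-8,2):
Signed sum = 6*10 - -2*-6 + -2*2 - -8*10 + -8*-6 - 6*2
= 48 + 76 + 36 = 160
Area = (1/2)|160| = 80.

80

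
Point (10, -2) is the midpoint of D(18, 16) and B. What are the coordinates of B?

Using the midpoint formula: M = ((x1 + x2)/2, (y1 + y2)/2)
We know M = (10, -2) and D = (18, 16)
For x: 10 = (18 + x2)/2, so x2 = 2*10 - 18 = 2
For y: -2 = (16 + y2)/2, so y2 = 2*-2 - 16 = -20
B = (2, -20)

(2, -20)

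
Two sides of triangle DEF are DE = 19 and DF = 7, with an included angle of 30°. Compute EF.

When two sides and the included angle are known, the law of cosines gives the third side.
c^2 = a^2 + b^2 - 2ab cos(C) generalizes the Pythagorean theorem to non-right triangles.
Here: EF^2 = 361 + 49 - 266*(sqrt(3)/2) = 410 - 133*sqrt(3)
EF = sqrt(410 - 133*sqrt(3))

sqrt(410 - 133*sqrt(3))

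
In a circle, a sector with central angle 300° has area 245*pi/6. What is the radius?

Sector area A = πr² × θ/360, so r² = 360A / (πθ).
r² = 360 × 245*pi/6 / (π × 300)
r² = 49
r = 7

7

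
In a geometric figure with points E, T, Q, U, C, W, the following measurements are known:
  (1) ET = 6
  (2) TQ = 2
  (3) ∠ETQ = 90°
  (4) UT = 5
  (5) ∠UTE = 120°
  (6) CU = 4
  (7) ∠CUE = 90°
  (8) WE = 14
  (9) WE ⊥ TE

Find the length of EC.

Step 1: By the law of cosines on triangle UTE: UE² = 5² + 6² − 2·5·6·cos(120°) = 91, so UE = √91.
Step 2: By the law of cosines on triangle EUC: EC² = √91² + 4² − 2·√91·4·cos(90°) = 107, so EC = √107.

Therefore, the length of EC = √107.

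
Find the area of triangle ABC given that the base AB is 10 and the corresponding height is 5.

Area = (1/2) * base * height
Area = (1/2) * 10 * 5
Area = 25

25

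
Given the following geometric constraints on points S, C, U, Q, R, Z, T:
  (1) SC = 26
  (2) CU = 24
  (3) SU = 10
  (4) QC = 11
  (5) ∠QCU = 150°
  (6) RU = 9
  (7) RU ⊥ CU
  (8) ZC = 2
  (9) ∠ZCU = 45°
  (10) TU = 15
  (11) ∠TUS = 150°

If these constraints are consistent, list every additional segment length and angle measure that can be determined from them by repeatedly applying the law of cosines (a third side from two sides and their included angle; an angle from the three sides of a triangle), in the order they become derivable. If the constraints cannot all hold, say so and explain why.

The constraints are consistent. Derivable facts, in order:
After 1 step:
- CR = 3·√73
- ST ≈ 24.18
- UQ ≈ 33.97
- UZ ≈ 22.63
- ∠CSU = 67.38°
- ∠CUS = 90°
- ∠SCU = 22.62°
After 2 steps:
- ∠CQU = 20.68°
- ∠CRU = 69.44°
- ∠CUQ = 9.32°
- ∠CUZ = 3.58°
- ∠CZU = 131.42°
- ∠RCU = 20.56°
- ∠STU = 11.93°
- ∠TSU = 18.07°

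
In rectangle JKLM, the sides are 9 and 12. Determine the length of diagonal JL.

Using the Pythagorean theorem:
d² = 9² + 12² = 81 + 144 = 225
d = sqrt(225) = 15

15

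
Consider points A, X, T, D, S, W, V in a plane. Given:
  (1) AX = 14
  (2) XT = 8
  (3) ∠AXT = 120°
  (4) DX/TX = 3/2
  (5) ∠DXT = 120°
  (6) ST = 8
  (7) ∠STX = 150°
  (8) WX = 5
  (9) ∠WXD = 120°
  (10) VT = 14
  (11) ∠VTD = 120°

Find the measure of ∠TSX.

Step 1: By the law of cosines on triangle STX: SX² = 8² + 8² − 2·8·8·cos(150°) = 238.85, so SX ≈ 15.45.
Step 2: By the inverse law of cosines on triangle TSX: cos(∠TSX) = (8² + 15.45² − 8²) / (2·8·15.45) = 238.85/247.28 = 0.9659, so ∠TSX = 15°.

Therefore, the measure of angle ∠TSX = 15°.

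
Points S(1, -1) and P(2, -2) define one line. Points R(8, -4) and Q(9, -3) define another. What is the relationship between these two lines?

Slope of line 1: m1 = (-2 - -1)/(2 - 1) = -1/1 = -1
Slope of line 2: m2 = (-3 - -4)/(9 - 8) = 1/1 = 1
m1 * m2 = (-1) * (1) = -1 = -1, so the lines are perpendicular.

Perpendicular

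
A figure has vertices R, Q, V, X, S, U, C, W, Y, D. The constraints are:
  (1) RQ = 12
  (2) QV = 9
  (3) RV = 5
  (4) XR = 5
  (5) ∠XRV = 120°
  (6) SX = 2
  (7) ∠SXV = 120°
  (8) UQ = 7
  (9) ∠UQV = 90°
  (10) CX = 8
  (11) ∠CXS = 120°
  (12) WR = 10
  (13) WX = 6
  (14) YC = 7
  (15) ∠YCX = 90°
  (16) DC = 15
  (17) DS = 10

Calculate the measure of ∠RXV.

Step 1: By the law of cosines on triangle XRV: XV² = 5² + 5² − 2·5·5·cos(120°) = 75, so XV = 5·√3.
Step 2: By the inverse law of cosines on triangle RXV: cos(∠RXV) = (5² + (5·√3)² − 5²) / (2·5·5·√3) = 75/86.6 = 0.866, so ∠RXV = 30°.

Therefore, the measure of angle ∠RXV = 30°.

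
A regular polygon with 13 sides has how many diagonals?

Total line segments between 13 vertices = C(13,2) = 78.
Subtract the 13 sides: 78 - 13 = 65 diagonals.

65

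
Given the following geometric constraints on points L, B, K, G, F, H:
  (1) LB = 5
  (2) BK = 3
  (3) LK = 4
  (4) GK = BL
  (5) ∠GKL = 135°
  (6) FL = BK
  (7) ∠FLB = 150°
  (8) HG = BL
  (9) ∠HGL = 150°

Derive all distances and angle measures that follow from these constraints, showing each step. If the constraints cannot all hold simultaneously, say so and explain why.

The constraints are consistent.

From the given relations:
  GK = BL = 5
  FL = BK = 3
  HG = BL = 5

Step 1: From LK = 4, KG = 5, and ∠LKG = 135°, by the law of cosines:
  LG² = LK² + KG² - 2·LK·KG·cos(135°) = 16 + 25 + 28.28 = 69.28
  LG ≈ 8.32

Step 2: From BL = 5, LF = 3, and ∠BLF = 150°, by the law of cosines:
  BF² = BL² + LF² - 2·BL·LF·cos(150°) = 25 + 9 + 25.98 = 59.98
  BF ≈ 7.74

Step 3: From LB = 5, LK = 4, BK = 3, by the inverse law of cosines:
  cos(∠BLK) = (LB² + LK² - BK²) / (2·LB·LK)
  ∠BLK = 36.87°

Step 4: From BK = 3, BL = 5, KL = 4, by the inverse law of cosines:
  cos(∠KBL) = (BK² + BL² - KL²) / (2·BK·BL)
  ∠KBL = 53.13°

Step 5: From KB = 3, KL = 4, BL = 5, by the inverse law of cosines:
  cos(∠BKL) = (KB² + KL² - BL²) / (2·KB·KL)
  ∠BKL = 90°

Step 6: From LG = 8.32, GH = 5, and ∠LGH = 150°, by the law of cosines:
  LH² = LG² + GH² - 2·LG·GH·cos(150°) = 69.28 + 25 + 72.09 = 166.4
  LH ≈ 12.9

Step 7: From LG = 8.32, LK = 4, GK = 5, by the inverse law of cosines:
  cos(∠GLK) = (LG² + LK² - GK²) / (2·LG·LK)
  ∠GLK = 25.14°

Step 8: From BF = 7.74, BL = 5, FL = 3, by the inverse law of cosines:
  cos(∠FBL) = (BF² + BL² - FL²) / (2·BF·BL)
  ∠FBL = 11.17°

Step 9: From GK = 5, GL = 8.32, KL = 4, by the inverse law of cosines:
  cos(∠KGL) = (GK² + GL² - KL²) / (2·GK·GL)
  ∠KGL = 19.86°

Step 10: From FB = 7.74, FL = 3, BL = 5, by the inverse law of cosines:
  cos(∠BFL) = (FB² + FL² - BL²) / (2·FB·FL)
  ∠BFL = 18.83°

Step 11: From LG = 8.32, LH = 12.9, GH = 5, by the inverse law of cosines:
  cos(∠GLH) = (LG² + LH² - GH²) / (2·LG·LH)
  ∠GLH = 11.18°

Step 12: From HG = 5, HL = 12.9, GL = 8.32, by the inverse law of cosines:
  cos(∠GHL) = (HG² + HL² - GL²) / (2·HG·HL)
  ∠GHL = 18.82°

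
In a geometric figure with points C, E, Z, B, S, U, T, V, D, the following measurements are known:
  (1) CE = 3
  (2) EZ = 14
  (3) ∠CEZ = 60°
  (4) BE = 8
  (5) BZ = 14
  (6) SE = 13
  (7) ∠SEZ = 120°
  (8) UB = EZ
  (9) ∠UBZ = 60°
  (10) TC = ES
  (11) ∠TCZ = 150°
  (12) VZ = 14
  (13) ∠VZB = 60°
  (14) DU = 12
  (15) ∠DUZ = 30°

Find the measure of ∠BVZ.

Step 1: By the law of cosines on triangle VZB: VB² = 14² + 14² − 2·14·14·cos(60°) = 196, so VB = 14.
Step 2: By the inverse law of cosines on triangle BVZ: cos(∠BVZ) = (14² + 14² − 14²) / (2·14·14) = 196/392 = 0.5, so ∠BVZ = 60°.

Therefore, the measure of angle ∠BVZ = 60°.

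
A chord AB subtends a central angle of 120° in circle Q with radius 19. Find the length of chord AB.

Chord length = 2r sin(θ/2)
= 2 × 19 × sin(120°/2)
= 2 × 19 × sin(60°)
= 19*sqrt(3)

19*sqrt(3)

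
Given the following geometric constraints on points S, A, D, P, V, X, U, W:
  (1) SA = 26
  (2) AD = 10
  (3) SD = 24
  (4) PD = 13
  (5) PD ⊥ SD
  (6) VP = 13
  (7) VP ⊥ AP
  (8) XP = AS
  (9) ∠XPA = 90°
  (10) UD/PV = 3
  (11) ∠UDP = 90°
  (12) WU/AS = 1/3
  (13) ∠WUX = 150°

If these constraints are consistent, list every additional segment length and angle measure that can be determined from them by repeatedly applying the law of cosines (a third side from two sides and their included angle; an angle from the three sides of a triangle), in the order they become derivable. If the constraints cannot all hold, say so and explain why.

The constraints are consistent. Derivable facts, in order:
After 1 step:
- PU = 13·√10
- SP ≈ 27.29
- ∠ADS = 90°
- ∠ASD = 22.62°
- ∠DAS = 67.38°
After 2 steps:
- ∠DPS = 61.56°
- ∠DPU = 71.57°
- ∠DSP = 28.44°
- ∠DUP = 18.43°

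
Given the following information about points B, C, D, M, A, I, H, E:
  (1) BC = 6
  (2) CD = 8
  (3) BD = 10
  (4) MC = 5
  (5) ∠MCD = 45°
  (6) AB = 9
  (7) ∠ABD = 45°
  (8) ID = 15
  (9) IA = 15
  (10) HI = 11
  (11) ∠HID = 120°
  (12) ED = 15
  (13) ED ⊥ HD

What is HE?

Step 1: By the law of cosines on triangle DIH: DH² = 15² + 11² − 2·15·11·cos(120°) = 511, so DH ≈ 22.61.
Step 2: By the law of cosines on triangle HDE: HE² = 22.61² + 15² − 2·22.61·15·cos(90°) = 736, so HE = 4·√46.

Therefore, the length of HE = 4·√46.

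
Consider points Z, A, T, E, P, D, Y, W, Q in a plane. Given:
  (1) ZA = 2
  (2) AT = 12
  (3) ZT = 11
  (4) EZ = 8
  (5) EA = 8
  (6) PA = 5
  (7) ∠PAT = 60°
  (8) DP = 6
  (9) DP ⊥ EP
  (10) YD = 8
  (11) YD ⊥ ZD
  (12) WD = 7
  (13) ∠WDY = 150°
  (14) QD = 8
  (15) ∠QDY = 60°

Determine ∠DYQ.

Step 1: By the law of cosines on triangle YDQ: YQ² = 8² + 8² − 2·8·8·cos(60°) = 64, so YQ = 8.
Step 2: By the inverse law of cosines on triangle DYQ: cos(∠DYQ) = (8² + 8² − 8²) / (2·8·8) = 64/128 = 0.5, so ∠DYQ = 60°.

Therefore, the measure of angle ∠DYQ = 60°.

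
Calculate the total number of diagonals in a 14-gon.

The number of diagonals in an n-gon is n(n - 3)/2.
For n = 14: 14(14 - 3)/2 = 14 × 11 / 2 = 77.

77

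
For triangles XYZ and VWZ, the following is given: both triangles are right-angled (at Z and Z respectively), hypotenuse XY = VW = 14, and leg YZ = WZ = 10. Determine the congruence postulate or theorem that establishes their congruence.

The given information matches HL: The hypotenuse and one leg of two right triangles are equal (Hypotenuse-Leg).

HL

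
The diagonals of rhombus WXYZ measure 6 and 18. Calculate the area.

Area = (6 * 18) / 2 = 108 / 2 = 54

54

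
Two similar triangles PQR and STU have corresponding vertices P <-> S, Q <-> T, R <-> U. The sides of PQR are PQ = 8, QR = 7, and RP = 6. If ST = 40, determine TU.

Since the triangles are similar, the ratio of corresponding sides is constant.
Scale factor k = ST / PQ = 40 / 8 = 5
TU = k * QR = 5 * 7 = 35

35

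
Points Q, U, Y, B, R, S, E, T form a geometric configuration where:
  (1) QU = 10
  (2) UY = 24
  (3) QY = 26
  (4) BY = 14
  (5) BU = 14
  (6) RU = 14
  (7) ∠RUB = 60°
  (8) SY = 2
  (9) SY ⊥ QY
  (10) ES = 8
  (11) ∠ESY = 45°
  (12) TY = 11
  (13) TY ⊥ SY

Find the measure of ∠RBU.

Step 1: By the law of cosines on triangle BUR: BR² = 14² + 14² − 2·14·14·cos(60°) = 196, so BR = 14.
Step 2: By the inverse law of cosines on triangle RBU: cos(∠RBU) = (14² + 14² − 14²) / (2·14·14) = 196/392 = 0.5, so ∠RBU = 60°.

Therefore, the measure of angle ∠RBU = 60°.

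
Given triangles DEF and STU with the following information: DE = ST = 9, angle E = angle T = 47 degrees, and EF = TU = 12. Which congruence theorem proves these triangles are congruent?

Consider the given information: DE = ST = 9, angle E = angle T = 47 degrees, and EF = TU = 12
This is not SSS or AAS: SSS requires all three pairs of sides, but we don't have that. AAS requires two angles and a non-included side.
The correct criterion is SAS. Two pairs of corresponding sides and the included angle are equal (Side-Angle-Side).

SAS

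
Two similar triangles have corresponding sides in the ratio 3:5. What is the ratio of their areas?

Area ratio = (side ratio)^2 = (3/5)^2 = 9:25.

9:25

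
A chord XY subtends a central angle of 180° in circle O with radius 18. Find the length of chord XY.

Chord = 2(18) sin(90°) = 36

36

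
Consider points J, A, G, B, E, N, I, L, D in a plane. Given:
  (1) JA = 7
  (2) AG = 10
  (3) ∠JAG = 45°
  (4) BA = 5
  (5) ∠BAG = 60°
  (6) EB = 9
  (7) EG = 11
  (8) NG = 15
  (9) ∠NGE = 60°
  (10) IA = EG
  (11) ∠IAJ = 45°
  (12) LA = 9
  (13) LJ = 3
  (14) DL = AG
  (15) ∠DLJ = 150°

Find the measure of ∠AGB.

Step 1: By the law of cosines on triangle GAB: GB² = 10² + 5² − 2·10·5·cos(60°) = 75, so GB = 5·√3.
Step 2: By the inverse law of cosines on triangle AGB: cos(∠AGB) = (10² + (5·√3)² − 5²) / (2·10·5·√3) = 150/173.21 = 0.866, so ∠AGB = 30°.

Therefore, the measure of angle ∠AGB = 30°.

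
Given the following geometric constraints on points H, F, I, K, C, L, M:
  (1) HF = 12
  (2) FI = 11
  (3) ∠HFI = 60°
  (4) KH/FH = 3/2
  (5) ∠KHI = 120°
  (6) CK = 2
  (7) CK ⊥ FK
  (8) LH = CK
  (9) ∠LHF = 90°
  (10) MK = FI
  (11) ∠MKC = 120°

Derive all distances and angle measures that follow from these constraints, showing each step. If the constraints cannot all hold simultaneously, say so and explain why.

The constraints are consistent.

From the given relations:
  KH = 3/2·FH = 3/2·12 = 18
  LH = CK = 2
  MK = FI = 11

Step 1: From HF = 12, FI = 11, and ∠HFI = 60°, by the law of cosines:
  HI² = HF² + FI² - 2·HF·FI·cos(60°) = 144 + 121 - 132 = 133
  HI = √133

Step 2: From FH = 12, HL = 2, and ∠FHL = 90°, by the law of cosines:
  FL² = FH² + HL² - 2·FH·HL·cos(90°) = 144 + 4 - 0 = 148
  FL = 2·√37

Step 3: From CK = 2, KM = 11, and ∠CKM = 120°, by the law of cosines:
  CM² = CK² + KM² - 2·CK·KM·cos(120°) = 4 + 121 + 22 = 147
  CM = 7·√3

Step 4: From IH = √133, HK = 18, and ∠IHK = 120°, by the law of cosines:
  IK² = IH² + HK² - 2·IH·HK·cos(120°) = 133 + 324 + 207.6 = 664.6
  IK ≈ 25.78

Step 5: From HF = 12, HI = √133, FI = 11, by the inverse law of cosines:
  cos(∠FHI) = (HF² + HI² - FI²) / (2·HF·HI)
  ∠FHI = 55.69°

Step 6: From FH = 12, FL = 2·√37, HL = 2, by the inverse law of cosines:
  cos(∠HFL) = (FH² + FL² - HL²) / (2·FH·FL)
  ∠HFL = 9.46°

Step 7: From IF = 11, IH = √133, FH = 12, by the inverse law of cosines:
  cos(∠FIH) = (IF² + IH² - FH²) / (2·IF·IH)
  ∠FIH = 64.31°

Step 8: From CK = 2, CM = 7·√3, KM = 11, by the inverse law of cosines:
  cos(∠KCM) = (CK² + CM² - KM²) / (2·CK·CM)
  ∠KCM = 51.79°

Step 9: From LF = 2·√37, LH = 2, FH = 12, by the inverse law of cosines:
  cos(∠FLH) = (LF² + LH² - FH²) / (2·LF·LH)
  ∠FLH = 80.54°

Step 10: From MC = 7·√3, MK = 11, CK = 2, by the inverse law of cosines:
  cos(∠CMK) = (MC² + MK² - CK²) / (2·MC·MK)
  ∠CMK = 8.21°

Step 11: From IH = √133, IK = 25.78, HK = 18, by the inverse law of cosines:
  cos(∠HIK) = (IH² + IK² - HK²) / (2·IH·IK)
  ∠HIK = 37.21°

Step 12: From KH = 18, KI = 25.78, HI = √133, by the inverse law of cosines:
  cos(∠HKI) = (KH² + KI² - HI²) / (2·KH·KI)
  ∠HKI = 22.79°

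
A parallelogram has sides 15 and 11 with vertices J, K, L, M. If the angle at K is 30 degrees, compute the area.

The area of a parallelogram equals the product of two adjacent sides times the sine of the included angle.
This is because the height equals 11 * sin(30°) = 11/2.
Area = 15 * 11/2 = 165/2

165/2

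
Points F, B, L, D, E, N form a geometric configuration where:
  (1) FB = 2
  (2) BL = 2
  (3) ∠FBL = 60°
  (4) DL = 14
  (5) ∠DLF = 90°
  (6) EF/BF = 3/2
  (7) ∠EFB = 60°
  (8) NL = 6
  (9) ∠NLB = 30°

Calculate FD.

Step 1: By the law of cosines on triangle LBF: LF² = 2² + 2² − 2·2·2·cos(60°) = 4, so LF = 2.
Step 2: By the law of cosines on triangle FLD: FD² = 2² + 14² − 2·2·14·cos(90°) = 200, so FD = 10·√2.

Therefore, the length of FD = 10·√2.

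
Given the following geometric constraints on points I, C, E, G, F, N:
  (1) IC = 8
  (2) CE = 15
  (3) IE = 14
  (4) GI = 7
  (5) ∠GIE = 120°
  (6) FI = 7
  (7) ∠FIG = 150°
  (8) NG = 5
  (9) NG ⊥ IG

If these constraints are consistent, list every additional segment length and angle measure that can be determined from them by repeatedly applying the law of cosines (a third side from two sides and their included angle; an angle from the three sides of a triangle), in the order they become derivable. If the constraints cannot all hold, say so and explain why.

The constraints are consistent. Derivable facts, in order:
After 1 step:
- EG = 7·√7
- GF ≈ 13.52
- IN = √74
- ∠CEI = 31.79°
- ∠CIE = 81.01°
- ∠ECI = 67.2°
After 2 steps:
- ∠EGI = 40.89°
- ∠FGI = 15°
- ∠GEI = 19.11°
- ∠GFI = 15°
- ∠GIN = 35.54°
- ∠GNI = 54.46°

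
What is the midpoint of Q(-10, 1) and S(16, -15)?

The midpoint is the average of the coordinates:
x: (-10 + 16)/2 = 3
y: (1 + -15)/2 = -7
Midpoint = (3, -7)

(3, -7)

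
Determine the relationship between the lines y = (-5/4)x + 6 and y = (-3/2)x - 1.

Slope of line 1: m1 = -5/4
Slope of line 2: m2 = -3/2
m1 != m2 and m1*m2 = 15/8 != -1. Neither.

Neither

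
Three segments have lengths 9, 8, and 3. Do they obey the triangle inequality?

For three segments to close into a triangle, no single side can be as long as the other two combined.
The longest side is 9, and 3 + 8 = 11 > 9.
A triangle can be formed.

Yes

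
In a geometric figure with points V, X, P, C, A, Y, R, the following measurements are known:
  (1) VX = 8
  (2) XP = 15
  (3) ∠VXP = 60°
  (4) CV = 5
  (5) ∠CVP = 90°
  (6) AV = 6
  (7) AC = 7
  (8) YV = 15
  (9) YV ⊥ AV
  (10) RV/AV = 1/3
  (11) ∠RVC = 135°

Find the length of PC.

Step 1: By the law of cosines on triangle VXP: VP² = 8² + 15² − 2·8·15·cos(60°) = 169, so VP = 13.
Step 2: By the law of cosines on triangle PVC: PC² = 13² + 5² − 2·13·5·cos(90°) = 194, so PC = √194.

Therefore, the length of PC = √194.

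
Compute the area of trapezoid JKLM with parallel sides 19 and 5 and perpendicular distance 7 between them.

A trapezoid's area equals the midsegment times the height.
The midsegment is (19 + 5) / 2 = 12.
Area = 12 * 7 = 84.

84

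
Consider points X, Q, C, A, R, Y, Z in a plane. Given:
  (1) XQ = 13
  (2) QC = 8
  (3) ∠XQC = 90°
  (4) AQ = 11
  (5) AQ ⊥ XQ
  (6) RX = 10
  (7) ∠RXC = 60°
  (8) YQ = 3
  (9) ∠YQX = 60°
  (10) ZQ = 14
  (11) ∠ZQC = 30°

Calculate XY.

Step 1: By the law of cosines on triangle XQY: XY² = 13² + 3² − 2·13·3·cos(60°) = 139, so XY = √139.

Therefore, the length of XY = √139.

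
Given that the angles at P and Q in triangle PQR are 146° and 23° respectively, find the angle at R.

angle R = 180 - 146 - 23 = 11 degrees.

11 degrees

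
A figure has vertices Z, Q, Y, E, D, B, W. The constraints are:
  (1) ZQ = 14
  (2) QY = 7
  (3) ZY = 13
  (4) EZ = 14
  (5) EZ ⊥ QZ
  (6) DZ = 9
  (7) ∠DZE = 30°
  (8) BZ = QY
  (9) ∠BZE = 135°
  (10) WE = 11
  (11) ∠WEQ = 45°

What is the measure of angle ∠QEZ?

Step 1: By the law of cosines on triangle EZQ: EQ² = 14² + 14² − 2·14·14·cos(90°) = 392, so EQ = 14·√2.
Step 2: By the inverse law of cosines on triangle QEZ: cos(∠QEZ) = ((14·√2)² + 14² − 14²) / (2·14·√2·14) = 392/554.37 = 0.7071, so ∠QEZ = 45°.

Therefore, the measure of angle ∠QEZ = 45°.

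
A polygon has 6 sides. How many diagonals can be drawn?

Total line segments between 6 vertices = C(6,2) = 15.
Subtract the 6 sides: 15 - 6 = 9 diagonals.

9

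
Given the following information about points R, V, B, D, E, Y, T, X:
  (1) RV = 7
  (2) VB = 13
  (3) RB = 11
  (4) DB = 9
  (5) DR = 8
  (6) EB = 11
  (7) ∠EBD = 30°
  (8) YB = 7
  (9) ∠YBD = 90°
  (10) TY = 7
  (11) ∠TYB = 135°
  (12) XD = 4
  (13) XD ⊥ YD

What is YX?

Step 1: By the law of cosines on triangle DBY: DY² = 9² + 7² − 2·9·7·cos(90°) = 130, so DY = √130.
Step 2: By the law of cosines on triangle YDX: YX² = √130² + 4² − 2·√130·4·cos(90°) = 146, so YX = √146.

Therefore, the length of YX = √146.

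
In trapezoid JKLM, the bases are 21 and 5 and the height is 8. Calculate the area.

Area of a trapezoid = (base1 + base2) * height / 2
Area = (21 + 5) * 8 / 2
Area = 26 * 8 / 2
Area = 208 / 2
Area = 104

104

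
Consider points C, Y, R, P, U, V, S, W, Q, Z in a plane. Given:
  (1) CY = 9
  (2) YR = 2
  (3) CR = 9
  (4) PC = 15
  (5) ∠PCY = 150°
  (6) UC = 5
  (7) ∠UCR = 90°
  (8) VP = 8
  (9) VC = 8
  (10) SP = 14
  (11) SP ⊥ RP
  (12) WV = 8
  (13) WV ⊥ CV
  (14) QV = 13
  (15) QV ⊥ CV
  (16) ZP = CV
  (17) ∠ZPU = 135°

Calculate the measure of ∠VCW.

Step 1: By the law of cosines on triangle CVW: CW² = 8² + 8² − 2·8·8·cos(90°) = 128, so CW = 8·√2.
Step 2: By the inverse law of cosines on triangle VCW: cos(∠VCW) = (8² + (8·√2)² − 8²) / (2·8·8·√2) = 128/181.02 = 0.7071, so ∠VCW = 45°.

Therefore, the measure of angle ∠VCW = 45°.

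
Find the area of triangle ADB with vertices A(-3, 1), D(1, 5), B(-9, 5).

Using the Shoelace formula for a triangle:
Area = (1/2)|x0(y1 - y2) + x1(y2 - y0) + x2(y0 - y1)|
Area = (1/2)|-3(5 - 5) + 1(5 - 1) + -9(1 - 5)|
Area = (1/2)|0 + 4 + 36|
Area = (1/2)|40|
Area = (1/2)(40)
Area = 20

20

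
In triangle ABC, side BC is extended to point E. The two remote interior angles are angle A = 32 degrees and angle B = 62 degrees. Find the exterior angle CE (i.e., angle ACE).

Exterior angle = 32 + 62 = 94 degrees (exterior angle theorem).

94 degrees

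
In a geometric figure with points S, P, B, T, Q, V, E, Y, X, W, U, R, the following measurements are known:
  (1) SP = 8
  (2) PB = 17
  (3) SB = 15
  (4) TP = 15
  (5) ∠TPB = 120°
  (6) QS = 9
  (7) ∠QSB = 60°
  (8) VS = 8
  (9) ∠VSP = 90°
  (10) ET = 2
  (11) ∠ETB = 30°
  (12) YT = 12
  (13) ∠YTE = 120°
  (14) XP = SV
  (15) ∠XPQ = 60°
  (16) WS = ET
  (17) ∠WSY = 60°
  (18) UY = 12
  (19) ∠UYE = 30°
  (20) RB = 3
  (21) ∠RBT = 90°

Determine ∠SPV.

Step 1: By the law of cosines on triangle PSV: PV² = 8² + 8² − 2·8·8·cos(90°) = 128, so PV = 8·√2.
Step 2: By the inverse law of cosines on triangle SPV: cos(∠SPV) = (8² + (8·√2)² − 8²) / (2·8·8·√2) = 128/181.02 = 0.7071, so ∠SPV = 45°.

Therefore, the measure of angle ∠SPV = 45°.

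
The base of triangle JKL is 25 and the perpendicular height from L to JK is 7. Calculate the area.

A triangle's area is half the area of a rectangle with the same base and height.
Area = (1/2) * 25 * 7 = 175/2.

175/2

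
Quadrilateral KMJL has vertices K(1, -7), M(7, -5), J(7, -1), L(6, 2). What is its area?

Using the Shoelace formula for a quadrilateral (vertices in order):
Area = (1/2)|sum of (x_i * y_(i+1) - x_(i+1) * y_i)|
Terms: (1*-5 - 7*-7) = 44, (7*-1 - 7*-5) = 28, (7*2 - 6*-1) = 20, (6*-7 - 1*2) = -44
Sum = 48
Area = (1/2)(48) = 24

24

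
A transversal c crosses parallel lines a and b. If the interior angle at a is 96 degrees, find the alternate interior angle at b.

Alternate interior angles formed by parallel lines and a transversal are equal.
The given angle is 96 degrees.
The alternate interior angle = 96 degrees.

96 degrees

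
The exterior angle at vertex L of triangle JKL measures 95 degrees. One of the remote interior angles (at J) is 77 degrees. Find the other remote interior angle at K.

By the exterior angle theorem: exterior angle = sum of remote interior angles.
95 = 77 + angle K
angle K = 95 - 77 = 18 degrees

18 degrees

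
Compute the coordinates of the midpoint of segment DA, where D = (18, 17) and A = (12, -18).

The midpoint is the point halfway along the segment.
Move half the horizontal distance: 18 + (12 - 18)/2 = 18 + -6/2 = 15
Move half the vertical distance: 17 + (-18 - 17)/2 = 17 + -35/2 = -1/2
Midpoint = (15, -1/2)

(15, -1/2)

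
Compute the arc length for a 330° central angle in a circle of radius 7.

Arc length = 2π(7)(11/12) = 77*pi/6

77*pi/6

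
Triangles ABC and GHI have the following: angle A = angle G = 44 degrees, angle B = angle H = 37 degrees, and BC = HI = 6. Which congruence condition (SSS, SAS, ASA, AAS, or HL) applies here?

Consider the given information: angle A = angle G = 44 degrees, angle B = angle H = 37 degrees, and BC = HI = 6
This is not SAS or HL: SAS requires two sides and the included angle between them. HL only applies to right triangles with matching hypotenuse and leg.
The correct criterion is AAS. Two pairs of corresponding angles and a non-included side are equal (Angle-Angle-Side).

AAS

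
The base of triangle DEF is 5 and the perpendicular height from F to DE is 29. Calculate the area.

A triangle's area is half the area of a rectangle with the same base and height.
Area = (1/2) * 5 * 29 = 145/2.

145/2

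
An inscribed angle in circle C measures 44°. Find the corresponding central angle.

Central angle = 2 × 44° = 88° (inscribed angle theorem).

88°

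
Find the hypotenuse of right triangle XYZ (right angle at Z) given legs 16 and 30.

In a right triangle, the square of the hypotenuse equals the sum of the squares of the two legs.
The legs are 16 and 30, so the hypotenuse = sqrt(256 + 900) = sqrt(1156) = 34.

34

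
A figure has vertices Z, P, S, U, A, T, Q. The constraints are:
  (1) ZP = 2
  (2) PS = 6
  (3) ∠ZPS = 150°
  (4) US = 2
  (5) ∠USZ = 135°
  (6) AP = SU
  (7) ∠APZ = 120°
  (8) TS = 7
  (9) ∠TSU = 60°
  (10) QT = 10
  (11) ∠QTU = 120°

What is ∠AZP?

From the given relations: AP = SU = 2.
Step 1: By the law of cosines on triangle ZPA: ZA² = 2² + 2² − 2·2·2·cos(120°) = 12, so ZA = 2·√3.
Step 2: By the inverse law of cosines on triangle AZP: cos(∠AZP) = ((2·√3)² + 2² − 2²) / (2·2·√3·2) = 12/13.86 = 0.866, so ∠AZP = 30°.

Therefore, the measure of angle ∠AZP = 30°.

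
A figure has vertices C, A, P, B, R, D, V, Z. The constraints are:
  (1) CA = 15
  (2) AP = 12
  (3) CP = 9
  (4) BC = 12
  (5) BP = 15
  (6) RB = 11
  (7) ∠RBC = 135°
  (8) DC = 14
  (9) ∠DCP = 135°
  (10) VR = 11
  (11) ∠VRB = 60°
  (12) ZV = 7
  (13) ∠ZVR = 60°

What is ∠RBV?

Step 1: By the law of cosines on triangle BRV: BV² = 11² + 11² − 2·11·11·cos(60°) = 121, so BV = 11.
Step 2: By the inverse law of cosines on triangle RBV: cos(∠RBV) = (11² + 11² − 11²) / (2·11·11) = 121/242 = 0.5, so ∠RBV = 60°.

Therefore, the measure of angle ∠RBV = 60°.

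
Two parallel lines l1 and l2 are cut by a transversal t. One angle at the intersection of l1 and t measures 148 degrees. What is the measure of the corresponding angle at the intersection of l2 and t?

When a transversal crosses parallel lines, angles in the same position at each intersection are called corresponding angles.
These are always equal, so the answer is 148 degrees.

148 degrees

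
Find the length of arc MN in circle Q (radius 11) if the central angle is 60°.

Arc length = 2π(11)(1/6) = 11*pi/3

11*pi/3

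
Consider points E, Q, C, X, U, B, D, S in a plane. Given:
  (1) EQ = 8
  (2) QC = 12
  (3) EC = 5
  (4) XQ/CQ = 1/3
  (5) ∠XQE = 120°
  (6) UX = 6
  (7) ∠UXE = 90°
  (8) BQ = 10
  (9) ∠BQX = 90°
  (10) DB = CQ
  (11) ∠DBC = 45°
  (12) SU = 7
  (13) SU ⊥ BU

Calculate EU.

From the given relations: XQ = 1/3·CQ = 1/3·12 = 4.
Step 1: By the law of cosines on triangle EQX: EX² = 8² + 4² − 2·8·4·cos(120°) = 112, so EX = 4·√7.
Step 2: By the law of cosines on triangle EXU: EU² = (4·√7)² + 6² − 2·4·√7·6·cos(90°) = 148, so EU = 2·√37.

Therefore, the length of EU = 2·√37.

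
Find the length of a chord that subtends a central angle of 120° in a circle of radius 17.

Chord length = 2r sin(θ/2)
= 2 × 17 × sin(120°/2)
= 2 × 17 × sin(60°)
= 17*sqrt(3)

17*sqrt(3)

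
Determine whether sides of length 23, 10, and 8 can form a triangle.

The longest side is 23. The other two sides sum to 8 + 10 = 18.
Since 18 ≤ 23, the two shorter sides cannot reach around to close the triangle.

No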